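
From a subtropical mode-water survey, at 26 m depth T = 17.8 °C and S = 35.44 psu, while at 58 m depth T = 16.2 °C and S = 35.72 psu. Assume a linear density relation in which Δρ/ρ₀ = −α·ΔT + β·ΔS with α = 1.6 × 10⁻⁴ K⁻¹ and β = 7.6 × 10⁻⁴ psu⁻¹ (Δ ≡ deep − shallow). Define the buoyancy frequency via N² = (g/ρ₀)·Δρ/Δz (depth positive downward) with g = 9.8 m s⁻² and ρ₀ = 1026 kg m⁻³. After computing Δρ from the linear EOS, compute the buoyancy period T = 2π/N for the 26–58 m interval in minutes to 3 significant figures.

ΔT = -1.6 K, ΔS = +0.28 psu (deep − shallow).
Δρ/ρ₀ = −αΔT + βΔS = 2.56 × 10⁻⁴ + 2.128 × 10⁻⁴ = 4.688 × 10⁻⁴, so Δρ ≈ 0.4810 kg m⁻³.
N² = (g/ρ₀)·Δρ/Δz = g·(Δρ/ρ₀)/Δz = 9.8 × 4.688 × 10⁻⁴ / 32 = 1.4357 × 10⁻⁴ s⁻².
N = √(1.4357 × 10⁻⁴) = 0.011982 rad s⁻¹ → T = 2π/N = 524.39 s = 8.7398 min ≈ 8.74 min.

8.74 min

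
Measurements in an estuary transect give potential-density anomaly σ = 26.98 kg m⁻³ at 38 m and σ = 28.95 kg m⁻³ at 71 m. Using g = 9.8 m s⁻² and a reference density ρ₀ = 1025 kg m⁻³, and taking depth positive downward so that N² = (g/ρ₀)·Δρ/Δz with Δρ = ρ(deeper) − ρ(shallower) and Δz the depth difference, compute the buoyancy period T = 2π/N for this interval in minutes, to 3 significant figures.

Δρ = 1028.95 − 1026.98 = 1.97 kg m⁻³ over Δz = 71 − 38 = 33 m.
N² = (9.8/1025) × (1.97/33) = 5.7076 × 10⁻⁴ s⁻².
N = √(5.7076 × 10⁻⁴) = 0.023891 rad s⁻¹, so T = 2π/N = 262.99 s = 4.3832 min ≈ 4.38 min.
Since Δρ > 0 the layer is stably stratified.

4.38 min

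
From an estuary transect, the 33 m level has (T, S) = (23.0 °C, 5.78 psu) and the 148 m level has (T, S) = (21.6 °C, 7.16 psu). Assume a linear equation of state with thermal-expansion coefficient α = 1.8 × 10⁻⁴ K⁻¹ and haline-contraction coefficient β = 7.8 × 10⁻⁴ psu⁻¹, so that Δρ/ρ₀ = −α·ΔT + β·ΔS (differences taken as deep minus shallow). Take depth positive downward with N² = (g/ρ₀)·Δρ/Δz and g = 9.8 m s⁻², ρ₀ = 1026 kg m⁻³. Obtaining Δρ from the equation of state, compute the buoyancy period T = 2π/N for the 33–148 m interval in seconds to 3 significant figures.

591 s

ΔT = -1.4 K, ΔS = +1.38 psu (deep − shallow).
Δρ/ρ₀ = −αΔT + βΔS = 2.52 × 10⁻⁴ + 1.0764 × 10⁻³ = 1.3284 × 10⁻³, so Δρ ≈ 1.363 kg m⁻³.
N² = (g/ρ₀)·Δρ/Δz = g·(Δρ/ρ₀)/Δz = 9.8 × 1.3284 × 10⁻³ / 115 = 1.1320 × 10⁻⁴ s⁻².
N = √(1.1320 × 10⁻⁴) = 0.010640 rad s⁻¹ → T = 2π/N = 590.52 s ≈ 591 s.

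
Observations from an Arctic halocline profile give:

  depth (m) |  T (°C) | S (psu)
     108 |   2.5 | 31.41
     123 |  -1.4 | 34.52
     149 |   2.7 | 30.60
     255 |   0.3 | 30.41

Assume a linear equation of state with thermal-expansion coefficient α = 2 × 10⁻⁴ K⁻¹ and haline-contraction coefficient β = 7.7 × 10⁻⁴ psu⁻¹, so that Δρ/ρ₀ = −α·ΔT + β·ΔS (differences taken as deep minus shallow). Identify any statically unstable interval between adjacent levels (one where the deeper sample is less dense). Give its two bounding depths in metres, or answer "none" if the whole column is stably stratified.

Evaluate Δρ/ρ₀ = −αΔT + βΔS across each adjacent pair:
  108–123 m: −αΔT+βΔS = −(2 × 10⁻⁴)(-3.9)+(7.7 × 10⁻⁴)(+3.11) = 3.2 × 10⁻³ → stable
  123–149 m: −αΔT+βΔS = −(2 × 10⁻⁴)(+4.1)+(7.7 × 10⁻⁴)(-3.92) = -3.8 × 10⁻³ → UNSTABLE
  149–255 m: −αΔT+βΔS = −(2 × 10⁻⁴)(-2.4)+(7.7 × 10⁻⁴)(-0.19) = 3.3 × 10⁻⁴ → stable
The 123–149 m interval has Δρ < 0: lighter water underlies denser water.

123–149 m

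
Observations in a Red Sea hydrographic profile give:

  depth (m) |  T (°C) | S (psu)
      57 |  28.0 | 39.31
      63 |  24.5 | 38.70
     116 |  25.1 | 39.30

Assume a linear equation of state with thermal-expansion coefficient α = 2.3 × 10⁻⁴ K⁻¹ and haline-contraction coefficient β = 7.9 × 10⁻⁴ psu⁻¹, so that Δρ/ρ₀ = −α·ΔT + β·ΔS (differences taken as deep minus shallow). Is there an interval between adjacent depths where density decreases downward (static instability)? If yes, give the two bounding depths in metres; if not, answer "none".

none

Evaluate Δρ/ρ₀ = −αΔT + βΔS across each adjacent pair:
  57–63 m: −αΔT+βΔS = −(2.3 × 10⁻⁴)(-3.5)+(7.9 × 10⁻⁴)(-0.61) = 3.2 × 10⁻⁴ → stable
  63–116 m: −αΔT+βΔS = −(2.3 × 10⁻⁴)(+0.6)+(7.9 × 10⁻⁴)(+0.60) = 3.4 × 10⁻⁴ → stable
Every interval has Δρ > 0: the column is stably stratified throughout.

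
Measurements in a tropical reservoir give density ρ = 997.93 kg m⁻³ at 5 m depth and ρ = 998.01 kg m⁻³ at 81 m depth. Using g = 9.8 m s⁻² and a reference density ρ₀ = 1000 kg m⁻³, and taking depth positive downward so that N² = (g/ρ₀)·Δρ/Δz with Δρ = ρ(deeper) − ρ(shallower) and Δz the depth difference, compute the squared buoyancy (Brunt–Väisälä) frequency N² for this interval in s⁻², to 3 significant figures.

Δρ = 998.01 − 997.93 = 0.08 kg m⁻³ over Δz = 81 − 5 = 76 m.
N² = (9.8/1000) × (0.08/76) = 1.0316 × 10⁻⁵ s⁻² ≈ 1.03 × 10⁻⁵ s⁻².

1.03 × 10⁻⁵ s⁻²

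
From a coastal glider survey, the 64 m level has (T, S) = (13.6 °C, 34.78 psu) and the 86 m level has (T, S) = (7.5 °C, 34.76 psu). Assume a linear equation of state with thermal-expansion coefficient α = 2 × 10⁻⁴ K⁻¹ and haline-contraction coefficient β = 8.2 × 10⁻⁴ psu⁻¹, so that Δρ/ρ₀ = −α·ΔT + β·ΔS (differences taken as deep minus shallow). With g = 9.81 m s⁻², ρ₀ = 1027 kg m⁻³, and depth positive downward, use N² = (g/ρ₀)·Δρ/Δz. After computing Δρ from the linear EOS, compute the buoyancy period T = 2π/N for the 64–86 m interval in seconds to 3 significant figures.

ΔT = -6.1 K, ΔS = -0.02 psu (deep − shallow).
Δρ/ρ₀ = −αΔT + βΔS = 1.22 × 10⁻³ − 1.64 × 10⁻⁵ = 1.2036 × 10⁻³, so Δρ ≈ 1.236 kg m⁻³.
N² = (g/ρ₀)·Δρ/Δz = g·(Δρ/ρ₀)/Δz = 9.81 × 1.2036 × 10⁻³ / 22 = 5.3670 × 10⁻⁴ s⁻².
N = √(5.3670 × 10⁻⁴) = 0.023167 rad s⁻¹ → T = 2π/N = 271.21 s ≈ 271 s.

271 s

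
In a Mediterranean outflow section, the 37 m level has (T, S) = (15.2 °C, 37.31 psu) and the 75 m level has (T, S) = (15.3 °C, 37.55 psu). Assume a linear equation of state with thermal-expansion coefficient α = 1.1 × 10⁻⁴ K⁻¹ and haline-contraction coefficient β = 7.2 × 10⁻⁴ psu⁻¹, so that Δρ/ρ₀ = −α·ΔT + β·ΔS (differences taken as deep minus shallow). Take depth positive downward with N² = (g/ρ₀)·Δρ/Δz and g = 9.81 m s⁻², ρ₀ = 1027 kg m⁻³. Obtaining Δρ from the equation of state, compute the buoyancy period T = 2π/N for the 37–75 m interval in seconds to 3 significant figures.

ΔT = +0.1 K, ΔS = +0.24 psu (deep − shallow).
Δρ/ρ₀ = −αΔT + βΔS = -1.10 × 10⁻⁵ + 1.728 × 10⁻⁴ = 1.618 × 10⁻⁴, so Δρ ≈ 0.1662 kg m⁻³.
N² = (g/ρ₀)·Δρ/Δz = g·(Δρ/ρ₀)/Δz = 9.81 × 1.618 × 10⁻⁴ / 38 = 4.1770 × 10⁻⁵ s⁻².
N = √(4.1770 × 10⁻⁵) = 6.4630 × 10⁻³ rad s⁻¹ → T = 2π/N = 972.18 s ≈ 972 s.

972 s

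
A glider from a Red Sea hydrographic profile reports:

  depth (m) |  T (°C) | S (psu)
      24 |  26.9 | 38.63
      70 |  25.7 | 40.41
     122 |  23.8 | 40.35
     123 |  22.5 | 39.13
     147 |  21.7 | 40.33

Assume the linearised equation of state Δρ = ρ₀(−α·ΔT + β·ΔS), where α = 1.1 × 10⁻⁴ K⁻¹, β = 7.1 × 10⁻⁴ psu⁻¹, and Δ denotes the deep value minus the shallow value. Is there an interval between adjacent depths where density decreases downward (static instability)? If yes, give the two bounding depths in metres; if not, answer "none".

122–123 m

Evaluate Δρ/ρ₀ = −αΔT + βΔS across each adjacent pair:
  24–70 m: −αΔT+βΔS = −(1.1 × 10⁻⁴)(-1.2)+(7.1 × 10⁻⁴)(+1.78) = 1.4 × 10⁻³ → stable
  70–122 m: −αΔT+βΔS = −(1.1 × 10⁻⁴)(-1.9)+(7.1 × 10⁻⁴)(-0.06) = 1.7 × 10⁻⁴ → stable
  122–123 m: −αΔT+βΔS = −(1.1 × 10⁻⁴)(-1.3)+(7.1 × 10⁻⁴)(-1.22) = -7.2 × 10⁻⁴ → UNSTABLE
  123–147 m: −αΔT+βΔS = −(1.1 × 10⁻⁴)(-0.8)+(7.1 × 10⁻⁴)(+1.20) = 9.4 × 10⁻⁴ → stable
The 122–123 m interval has Δρ < 0: lighter water underlies denser water.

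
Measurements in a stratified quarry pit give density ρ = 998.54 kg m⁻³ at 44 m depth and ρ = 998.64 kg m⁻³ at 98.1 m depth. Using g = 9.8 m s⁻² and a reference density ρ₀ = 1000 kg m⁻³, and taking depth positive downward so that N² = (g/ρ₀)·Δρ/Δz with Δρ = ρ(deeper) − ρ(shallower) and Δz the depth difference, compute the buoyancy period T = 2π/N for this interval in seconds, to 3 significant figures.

Δρ = 998.64 − 998.54 = 0.10 kg m⁻³ over Δz = 98.1 − 44 = 54.1 m.
N² = (9.8/1000) × (0.10/54.1) = 1.8115 × 10⁻⁵ s⁻².
N = √(1.8115 × 10⁻⁵) = 4.2562 × 10⁻³ rad s⁻¹, so T = 2π/N = 1.4762 × 10³ s ≈ 1.48 × 10³ s.

1.48 × 10³ s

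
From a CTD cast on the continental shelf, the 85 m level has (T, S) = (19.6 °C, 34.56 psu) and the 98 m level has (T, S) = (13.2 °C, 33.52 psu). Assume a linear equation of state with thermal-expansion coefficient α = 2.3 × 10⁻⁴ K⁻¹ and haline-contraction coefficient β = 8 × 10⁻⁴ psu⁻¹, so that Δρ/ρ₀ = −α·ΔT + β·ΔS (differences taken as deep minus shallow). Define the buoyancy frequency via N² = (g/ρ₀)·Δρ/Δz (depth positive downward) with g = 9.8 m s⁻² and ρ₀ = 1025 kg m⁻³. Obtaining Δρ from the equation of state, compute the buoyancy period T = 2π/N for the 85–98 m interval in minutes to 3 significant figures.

4.77 min

ΔT = -6.4 K, ΔS = -1.04 psu (deep − shallow).
Δρ/ρ₀ = −αΔT + βΔS = 1.472 × 10⁻³ − 8.32 × 10⁻⁴ = 6.40 × 10⁻⁴, so Δρ ≈ 0.6560 kg m⁻³.
N² = (g/ρ₀)·Δρ/Δz = g·(Δρ/ρ₀)/Δz = 9.8 × 6.40 × 10⁻⁴ / 13 = 4.8246 × 10⁻⁴ s⁻².
N = √(4.8246 × 10⁻⁴) = 0.021965 rad s⁻¹ → T = 2π/N = 286.05 s = 4.7675 min ≈ 4.77 min.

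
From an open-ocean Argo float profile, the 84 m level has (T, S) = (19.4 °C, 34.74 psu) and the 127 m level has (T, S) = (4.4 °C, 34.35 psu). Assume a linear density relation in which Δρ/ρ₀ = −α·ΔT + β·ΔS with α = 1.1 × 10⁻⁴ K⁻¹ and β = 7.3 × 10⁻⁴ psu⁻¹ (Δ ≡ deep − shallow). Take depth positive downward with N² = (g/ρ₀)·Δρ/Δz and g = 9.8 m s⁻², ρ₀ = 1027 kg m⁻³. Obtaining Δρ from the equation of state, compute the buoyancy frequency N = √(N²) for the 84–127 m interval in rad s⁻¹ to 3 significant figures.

ΔT = -15.0 K, ΔS = -0.39 psu (deep − shallow).
Δρ/ρ₀ = −αΔT + βΔS = 1.65 × 10⁻³ − 2.847 × 10⁻⁴ = 1.3653 × 10⁻³, so Δρ ≈ 1.402 kg m⁻³.
N² = (g/ρ₀)·Δρ/Δz = g·(Δρ/ρ₀)/Δz = 9.8 × 1.3653 × 10⁻³ / 43 = 3.1116 × 10⁻⁴ s⁻².
N = √(3.1116 × 10⁻⁴) = 0.017640 rad s⁻¹ ≈ 0.0176 rad s⁻¹.

0.0176 rad s⁻¹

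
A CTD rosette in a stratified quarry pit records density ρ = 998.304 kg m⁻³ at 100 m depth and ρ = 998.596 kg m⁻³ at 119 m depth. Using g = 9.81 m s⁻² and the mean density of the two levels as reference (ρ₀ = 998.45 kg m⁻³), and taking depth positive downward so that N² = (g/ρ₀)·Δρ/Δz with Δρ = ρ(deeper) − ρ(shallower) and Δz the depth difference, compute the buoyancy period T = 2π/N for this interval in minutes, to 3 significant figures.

8.52 min

Δρ = 998.596 − 998.304 = 0.292 kg m⁻³ over Δz = 119 − 100 = 19 m.
N² = (9.81/998.45) × (0.292/19) = 1.5100 × 10⁻⁴ s⁻².
N = √(1.5100 × 10⁻⁴) = 0.012288 rad s⁻¹, so T = 2π/N = 511.33 s = 8.5222 min ≈ 8.52 min.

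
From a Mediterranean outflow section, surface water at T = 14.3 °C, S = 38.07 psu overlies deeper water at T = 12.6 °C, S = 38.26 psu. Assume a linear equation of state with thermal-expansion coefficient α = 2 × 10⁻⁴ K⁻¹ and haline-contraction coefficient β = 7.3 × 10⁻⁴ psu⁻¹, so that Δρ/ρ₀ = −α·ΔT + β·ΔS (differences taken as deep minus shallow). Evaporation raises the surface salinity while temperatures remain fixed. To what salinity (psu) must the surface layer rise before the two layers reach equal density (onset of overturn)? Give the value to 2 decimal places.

Neutral buoyancy requires −α(T_deep − T_surf) + β(S_deep − S_surf′) = 0.
S_surf′ = S_deep − (α/β)·ΔT = 38.26 − (2 × 10⁻⁴/7.3 × 10⁻⁴)·(-1.7) = 38.7258 psu.
Increase required: 38.7258 − 38.07 = 0.6558 psu.

38.73 psu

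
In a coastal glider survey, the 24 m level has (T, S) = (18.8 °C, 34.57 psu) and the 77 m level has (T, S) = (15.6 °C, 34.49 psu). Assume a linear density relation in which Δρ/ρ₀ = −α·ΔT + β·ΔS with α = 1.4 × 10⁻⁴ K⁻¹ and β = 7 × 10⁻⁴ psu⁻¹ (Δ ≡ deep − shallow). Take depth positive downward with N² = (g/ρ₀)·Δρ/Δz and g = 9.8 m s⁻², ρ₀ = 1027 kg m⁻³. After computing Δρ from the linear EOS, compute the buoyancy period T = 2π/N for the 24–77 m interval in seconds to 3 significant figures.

738 s

ΔT = -3.2 K, ΔS = -0.08 psu (deep − shallow).
Δρ/ρ₀ = −αΔT + βΔS = 4.48 × 10⁻⁴ − 5.60 × 10⁻⁵ = 3.92 × 10⁻⁴, so Δρ ≈ 0.4026 kg m⁻³.
N² = (g/ρ₀)·Δρ/Δz = g·(Δρ/ρ₀)/Δz = 9.8 × 3.92 × 10⁻⁴ / 53 = 7.2483 × 10⁻⁵ s⁻².
N = √(7.2483 × 10⁻⁵) = 8.5137 × 10⁻³ rad s⁻¹ → T = 2π/N = 738.01 s ≈ 738 s.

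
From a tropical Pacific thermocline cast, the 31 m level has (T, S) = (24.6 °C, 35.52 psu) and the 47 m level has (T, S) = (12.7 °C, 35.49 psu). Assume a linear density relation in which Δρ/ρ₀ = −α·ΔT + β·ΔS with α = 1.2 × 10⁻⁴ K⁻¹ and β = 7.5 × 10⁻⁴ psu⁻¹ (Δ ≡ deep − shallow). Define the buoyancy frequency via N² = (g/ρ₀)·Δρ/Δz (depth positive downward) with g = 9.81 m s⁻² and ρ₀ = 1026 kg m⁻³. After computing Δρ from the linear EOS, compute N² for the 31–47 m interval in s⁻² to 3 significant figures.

ΔT = -11.9 K, ΔS = -0.03 psu (deep − shallow).
Δρ/ρ₀ = −αΔT + βΔS = 1.428 × 10⁻³ − 2.25 × 10⁻⁵ = 1.4055 × 10⁻³, so Δρ ≈ 1.442 kg m⁻³.
N² = (g/ρ₀)·Δρ/Δz = g·(Δρ/ρ₀)/Δz = 9.81 × 1.4055 × 10⁻³ / 16 = 8.6175 × 10⁻⁴ s⁻² ≈ 8.62 × 10⁻⁴ s⁻².

8.62 × 10⁻⁴ s⁻²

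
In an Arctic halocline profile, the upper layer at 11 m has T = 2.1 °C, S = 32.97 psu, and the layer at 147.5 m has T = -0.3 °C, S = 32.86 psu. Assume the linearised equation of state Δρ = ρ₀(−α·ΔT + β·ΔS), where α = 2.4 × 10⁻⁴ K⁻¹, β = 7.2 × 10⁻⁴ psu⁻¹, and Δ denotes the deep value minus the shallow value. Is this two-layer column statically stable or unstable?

stable

ΔT = -0.3 − 2.1 = -2.4 K and ΔS = 32.86 − 32.97 = -0.11 psu (deep − shallow).
−αΔT = 5.76 × 10⁻⁴; βΔS = -7.92 × 10⁻⁵; sum Δρ/ρ₀ = 4.968 × 10⁻⁴.
Δρ/ρ₀ > 0, so Δρ > 0: deeper water is denser → statically stable.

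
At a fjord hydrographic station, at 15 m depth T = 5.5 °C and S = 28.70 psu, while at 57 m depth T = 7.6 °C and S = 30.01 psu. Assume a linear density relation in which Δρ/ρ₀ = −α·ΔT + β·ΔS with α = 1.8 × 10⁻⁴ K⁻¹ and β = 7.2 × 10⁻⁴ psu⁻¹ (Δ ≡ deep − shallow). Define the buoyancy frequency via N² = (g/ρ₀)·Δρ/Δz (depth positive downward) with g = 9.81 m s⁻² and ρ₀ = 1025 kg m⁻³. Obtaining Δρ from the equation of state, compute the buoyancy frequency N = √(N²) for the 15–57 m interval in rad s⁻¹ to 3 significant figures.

0.0115 rad s⁻¹

ΔT = +2.1 K, ΔS = +1.31 psu (deep − shallow).
Δρ/ρ₀ = −αΔT + βΔS = -3.78 × 10⁻⁴ + 9.432 × 10⁻⁴ = 5.652 × 10⁻⁴, so Δρ ≈ 0.5793 kg m⁻³.
N² = (g/ρ₀)·Δρ/Δz = g·(Δρ/ρ₀)/Δz = 9.81 × 5.652 × 10⁻⁴ / 42 = 1.3201 × 10⁻⁴ s⁻².
N = √(1.3201 × 10⁻⁴) = 0.011490 rad s⁻¹ ≈ 0.0115 rad s⁻¹.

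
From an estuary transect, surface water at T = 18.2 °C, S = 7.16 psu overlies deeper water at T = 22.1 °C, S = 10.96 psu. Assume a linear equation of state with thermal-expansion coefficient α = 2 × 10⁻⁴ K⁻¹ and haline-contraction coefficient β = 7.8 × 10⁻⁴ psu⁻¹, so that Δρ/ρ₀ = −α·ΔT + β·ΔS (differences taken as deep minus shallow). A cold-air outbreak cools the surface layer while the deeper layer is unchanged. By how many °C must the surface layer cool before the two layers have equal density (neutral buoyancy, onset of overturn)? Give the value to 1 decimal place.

Neutral buoyancy requires Δρ = 0, i.e. −α(T_deep − T_surf′) + β(S_deep − S_surf) = 0.
T_surf′ = T_deep − (β/α)·ΔS = 22.1 − (7.8 × 10⁻⁴/2 × 10⁻⁴)·(+3.80) = 7.280 °C.
Cooling required: 18.2 − (7.280) = 10.920 °C.

10.9 °C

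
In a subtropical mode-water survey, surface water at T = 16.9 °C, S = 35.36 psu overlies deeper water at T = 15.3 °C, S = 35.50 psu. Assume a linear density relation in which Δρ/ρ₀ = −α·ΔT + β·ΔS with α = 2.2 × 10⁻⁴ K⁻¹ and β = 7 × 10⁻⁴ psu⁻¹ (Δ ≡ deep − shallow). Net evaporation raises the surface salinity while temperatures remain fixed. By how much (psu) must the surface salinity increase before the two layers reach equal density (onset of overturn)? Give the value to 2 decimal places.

0.64 psu

Neutral buoyancy requires −α(T_deep − T_surf) + β(S_deep − S_surf′) = 0.
S_surf′ = S_deep − (α/β)·ΔT = 35.50 − (2.2 × 10⁻⁴/7 × 10⁻⁴)·(-1.6) = 36.0029 psu.
Increase required: 36.0029 − 35.36 = 0.6429 psu.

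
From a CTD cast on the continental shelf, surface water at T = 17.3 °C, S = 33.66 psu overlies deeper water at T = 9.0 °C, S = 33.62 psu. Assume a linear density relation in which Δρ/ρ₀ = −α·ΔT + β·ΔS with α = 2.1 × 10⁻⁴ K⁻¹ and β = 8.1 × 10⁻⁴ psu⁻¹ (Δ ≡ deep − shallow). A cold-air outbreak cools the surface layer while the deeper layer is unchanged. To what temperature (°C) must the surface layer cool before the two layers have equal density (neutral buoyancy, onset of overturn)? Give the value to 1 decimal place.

9.2 °C

Neutral buoyancy requires Δρ = 0, i.e. −α(T_deep − T_surf′) + β(S_deep − S_surf) = 0.
T_surf′ = T_deep − (β/α)·ΔS = 9.0 − (8.1 × 10⁻⁴/2.1 × 10⁻⁴)·(-0.04) = 9.154 °C.
Cooling required: 17.3 − (9.154) = 8.146 °C.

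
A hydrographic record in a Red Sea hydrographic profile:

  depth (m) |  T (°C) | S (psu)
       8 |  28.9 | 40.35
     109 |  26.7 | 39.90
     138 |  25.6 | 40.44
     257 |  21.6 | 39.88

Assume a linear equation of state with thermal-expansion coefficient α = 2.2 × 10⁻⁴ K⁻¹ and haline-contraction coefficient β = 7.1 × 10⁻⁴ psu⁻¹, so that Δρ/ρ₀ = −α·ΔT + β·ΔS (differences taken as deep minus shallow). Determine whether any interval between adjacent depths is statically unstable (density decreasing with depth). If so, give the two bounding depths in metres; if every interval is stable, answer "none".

Evaluate Δρ/ρ₀ = −αΔT + βΔS across each adjacent pair:
  8–109 m: −αΔT+βΔS = −(2.2 × 10⁻⁴)(-2.2)+(7.1 × 10⁻⁴)(-0.45) = 1.6 × 10⁻⁴ → stable
  109–138 m: −αΔT+βΔS = −(2.2 × 10⁻⁴)(-1.1)+(7.1 × 10⁻⁴)(+0.54) = 6.3 × 10⁻⁴ → stable
  138–257 m: −αΔT+βΔS = −(2.2 × 10⁻⁴)(-4.0)+(7.1 × 10⁻⁴)(-0.56) = 4.8 × 10⁻⁴ → stable
Every interval has Δρ > 0: the column is stably stratified throughout.

none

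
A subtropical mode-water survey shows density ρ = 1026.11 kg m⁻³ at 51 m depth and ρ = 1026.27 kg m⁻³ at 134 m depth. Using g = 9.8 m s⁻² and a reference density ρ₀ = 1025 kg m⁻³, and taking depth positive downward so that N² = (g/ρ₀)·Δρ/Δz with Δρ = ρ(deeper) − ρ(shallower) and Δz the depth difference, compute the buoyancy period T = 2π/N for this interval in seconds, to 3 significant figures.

1.46 × 10³ s

Δρ = 1026.27 − 1026.11 = 0.16 kg m⁻³ over Δz = 134 − 51 = 83 m.
N² = (9.8/1025) × (0.16/83) = 1.8431 × 10⁻⁵ s⁻².
N = √(1.8431 × 10⁻⁵) = 4.2931 × 10⁻³ rad s⁻¹, so T = 2π/N = 1.4636 × 10³ s ≈ 1.46 × 10³ s.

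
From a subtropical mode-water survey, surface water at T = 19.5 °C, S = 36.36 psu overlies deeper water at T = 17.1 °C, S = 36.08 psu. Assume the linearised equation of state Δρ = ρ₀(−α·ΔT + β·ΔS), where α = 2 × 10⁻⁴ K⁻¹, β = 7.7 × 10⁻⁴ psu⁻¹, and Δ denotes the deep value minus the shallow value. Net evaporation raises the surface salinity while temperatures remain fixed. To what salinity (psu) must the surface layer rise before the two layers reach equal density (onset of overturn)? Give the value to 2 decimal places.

36.70 psu

Neutral buoyancy requires −α(T_deep − T_surf) + β(S_deep − S_surf′) = 0.
S_surf′ = S_deep − (α/β)·ΔT = 36.08 − (2 × 10⁻⁴/7.7 × 10⁻⁴)·(-2.4) = 36.7034 psu.
Increase required: 36.7034 − 36.36 = 0.3434 psu.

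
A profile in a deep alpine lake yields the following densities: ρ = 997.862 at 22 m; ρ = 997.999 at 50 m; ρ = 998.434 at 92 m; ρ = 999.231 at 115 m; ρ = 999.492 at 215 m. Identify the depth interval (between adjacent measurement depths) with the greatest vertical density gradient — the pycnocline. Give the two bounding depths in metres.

92–115 m

Compute the density gradient over each adjacent pair:
  22–50 m: Δρ/Δz = 0.137/28 = 4.9 × 10⁻³ kg m⁻⁴
  50–92 m: Δρ/Δz = 0.435/42 = 0.010 kg m⁻⁴
  92–115 m: Δρ/Δz = 0.797/23 = 0.035 kg m⁻⁴
  115–215 m: Δρ/Δz = 0.261/100 = 2.6 × 10⁻³ kg m⁻⁴
The largest gradient is in the 92–115 m interval — the pycnocline.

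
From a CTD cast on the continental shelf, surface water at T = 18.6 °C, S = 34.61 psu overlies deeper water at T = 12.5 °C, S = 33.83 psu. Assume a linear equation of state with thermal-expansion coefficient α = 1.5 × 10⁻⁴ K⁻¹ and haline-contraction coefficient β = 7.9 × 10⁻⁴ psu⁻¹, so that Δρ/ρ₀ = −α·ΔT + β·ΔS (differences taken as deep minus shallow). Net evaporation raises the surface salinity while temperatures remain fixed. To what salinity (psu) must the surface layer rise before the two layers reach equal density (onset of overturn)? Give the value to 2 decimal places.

34.99 psu

Neutral buoyancy requires −α(T_deep − T_surf) + β(S_deep − S_surf′) = 0.
S_surf′ = S_deep − (α/β)·ΔT = 33.83 − (1.5 × 10⁻⁴/7.9 × 10⁻⁴)·(-6.1) = 34.9882 psu.
Increase required: 34.9882 − 34.61 = 0.3782 psu.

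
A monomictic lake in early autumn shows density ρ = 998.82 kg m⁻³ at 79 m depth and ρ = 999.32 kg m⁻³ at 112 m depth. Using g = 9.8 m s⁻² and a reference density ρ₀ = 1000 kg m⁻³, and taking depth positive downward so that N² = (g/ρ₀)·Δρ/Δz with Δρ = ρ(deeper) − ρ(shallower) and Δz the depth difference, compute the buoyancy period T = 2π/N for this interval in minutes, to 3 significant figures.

8.59 min

Δρ = 999.32 − 998.82 = 0.50 kg m⁻³ over Δz = 112 − 79 = 33 m.
N² = (9.8/1000) × (0.50/33) = 1.4848 × 10⁻⁴ s⁻².
N = √(1.4848 × 10⁻⁴) = 0.012185 rad s⁻¹, so T = 2π/N = 515.65 s = 8.5942 min ≈ 8.59 min.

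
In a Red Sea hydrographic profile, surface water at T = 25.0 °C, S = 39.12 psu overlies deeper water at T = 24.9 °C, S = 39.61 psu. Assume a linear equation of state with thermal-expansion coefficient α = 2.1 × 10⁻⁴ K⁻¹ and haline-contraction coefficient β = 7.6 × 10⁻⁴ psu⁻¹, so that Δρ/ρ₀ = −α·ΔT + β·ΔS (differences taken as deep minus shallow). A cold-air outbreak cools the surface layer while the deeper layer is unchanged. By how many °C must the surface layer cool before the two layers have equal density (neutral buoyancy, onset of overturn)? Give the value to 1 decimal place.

Neutral buoyancy requires Δρ = 0, i.e. −α(T_deep − T_surf′) + β(S_deep − S_surf) = 0.
T_surf′ = T_deep − (β/α)·ΔS = 24.9 − (7.6 × 10⁻⁴/2.1 × 10⁻⁴)·(+0.49) = 23.127 °C.
Cooling required: 25.0 − (23.127) = 1.873 °C.

1.9 °C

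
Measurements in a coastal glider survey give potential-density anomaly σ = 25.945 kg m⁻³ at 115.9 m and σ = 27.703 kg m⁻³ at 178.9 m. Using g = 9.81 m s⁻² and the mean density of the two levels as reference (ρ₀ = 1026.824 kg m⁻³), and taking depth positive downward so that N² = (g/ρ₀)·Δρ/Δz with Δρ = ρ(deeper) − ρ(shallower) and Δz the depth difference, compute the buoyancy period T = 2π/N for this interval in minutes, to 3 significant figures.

Δρ = 1027.703 − 1025.945 = 1.758 kg m⁻³ over Δz = 178.9 − 115.9 = 63 m.
N² = (9.81/1026.824) × (1.758/63) = 2.6659 × 10⁻⁴ s⁻².
N = √(2.6659 × 10⁻⁴) = 0.016328 rad s⁻¹, so T = 2π/N = 384.81 s = 6.4135 min ≈ 6.41 min.

6.41 min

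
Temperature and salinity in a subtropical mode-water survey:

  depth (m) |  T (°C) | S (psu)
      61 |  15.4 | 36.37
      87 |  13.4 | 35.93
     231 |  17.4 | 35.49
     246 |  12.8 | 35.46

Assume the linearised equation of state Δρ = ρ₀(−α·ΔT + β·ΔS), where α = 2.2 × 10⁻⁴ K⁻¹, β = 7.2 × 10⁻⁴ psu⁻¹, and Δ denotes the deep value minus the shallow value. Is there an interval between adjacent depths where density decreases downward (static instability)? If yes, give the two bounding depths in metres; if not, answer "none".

Evaluate Δρ/ρ₀ = −αΔT + βΔS across each adjacent pair:
  61–87 m: −αΔT+βΔS = −(2.2 × 10⁻⁴)(-2.0)+(7.2 × 10⁻⁴)(-0.44) = 1.2 × 10⁻⁴ → stable
  87–231 m: −αΔT+βΔS = −(2.2 × 10⁻⁴)(+4.0)+(7.2 × 10⁻⁴)(-0.44) = -1.2 × 10⁻³ → UNSTABLE
  231–246 m: −αΔT+βΔS = −(2.2 × 10⁻⁴)(-4.6)+(7.2 × 10⁻⁴)(-0.03) = 9.9 × 10⁻⁴ → stable
The 87–231 m interval has Δρ < 0: lighter water underlies denser water.

87–231 m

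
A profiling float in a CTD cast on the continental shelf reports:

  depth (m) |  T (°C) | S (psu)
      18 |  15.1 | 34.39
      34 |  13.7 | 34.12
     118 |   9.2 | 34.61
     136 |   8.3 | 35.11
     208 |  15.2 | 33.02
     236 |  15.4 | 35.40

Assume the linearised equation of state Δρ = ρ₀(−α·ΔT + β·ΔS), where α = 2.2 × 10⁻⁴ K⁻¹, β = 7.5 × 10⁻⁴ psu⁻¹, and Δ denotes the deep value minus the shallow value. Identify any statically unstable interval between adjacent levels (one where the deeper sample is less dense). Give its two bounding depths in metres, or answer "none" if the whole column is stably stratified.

136–208 m

Evaluate Δρ/ρ₀ = −αΔT + βΔS across each adjacent pair:
  18–34 m: −αΔT+βΔS = −(2.2 × 10⁻⁴)(-1.4)+(7.5 × 10⁻⁴)(-0.27) = 1.1 × 10⁻⁴ → stable
  34–118 m: −αΔT+βΔS = −(2.2 × 10⁻⁴)(-4.5)+(7.5 × 10⁻⁴)(+0.49) = 1.4 × 10⁻³ → stable
  118–136 m: −αΔT+βΔS = −(2.2 × 10⁻⁴)(-0.9)+(7.5 × 10⁻⁴)(+0.50) = 5.7 × 10⁻⁴ → stable
  136–208 m: −αΔT+βΔS = −(2.2 × 10⁻⁴)(+6.9)+(7.5 × 10⁻⁴)(-2.09) = -3.1 × 10⁻³ → UNSTABLE
  208–236 m: −αΔT+βΔS = −(2.2 × 10⁻⁴)(+0.2)+(7.5 × 10⁻⁴)(+2.38) = 1.7 × 10⁻³ → stable
The 136–208 m interval has Δρ < 0: lighter water underlies denser water.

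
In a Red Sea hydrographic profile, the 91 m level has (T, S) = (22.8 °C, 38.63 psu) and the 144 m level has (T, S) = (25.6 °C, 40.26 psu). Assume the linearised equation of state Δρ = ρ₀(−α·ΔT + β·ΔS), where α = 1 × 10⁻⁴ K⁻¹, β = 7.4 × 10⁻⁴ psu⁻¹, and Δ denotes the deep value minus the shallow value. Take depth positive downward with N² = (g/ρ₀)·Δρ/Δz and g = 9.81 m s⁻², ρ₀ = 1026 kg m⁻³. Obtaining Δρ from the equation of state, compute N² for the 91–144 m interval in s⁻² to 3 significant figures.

1.71 × 10⁻⁴ s⁻²

ΔT = +2.8 K, ΔS = +1.63 psu (deep − shallow).
Δρ/ρ₀ = −αΔT + βΔS = -2.80 × 10⁻⁴ + 1.2062 × 10⁻³ = 9.262 × 10⁻⁴, so Δρ ≈ 0.9503 kg m⁻³.
N² = (g/ρ₀)·Δρ/Δz = g·(Δρ/ρ₀)/Δz = 9.81 × 9.262 × 10⁻⁴ / 53 = 1.7143 × 10⁻⁴ s⁻² ≈ 1.71 × 10⁻⁴ s⁻².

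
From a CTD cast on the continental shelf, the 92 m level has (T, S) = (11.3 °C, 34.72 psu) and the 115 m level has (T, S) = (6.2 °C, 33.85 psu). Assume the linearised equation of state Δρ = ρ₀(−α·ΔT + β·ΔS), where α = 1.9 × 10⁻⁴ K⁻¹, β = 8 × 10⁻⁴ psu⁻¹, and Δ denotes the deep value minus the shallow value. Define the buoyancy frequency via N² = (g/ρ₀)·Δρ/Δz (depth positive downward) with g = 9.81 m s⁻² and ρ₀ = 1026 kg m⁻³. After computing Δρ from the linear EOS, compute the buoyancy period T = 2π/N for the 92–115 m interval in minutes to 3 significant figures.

ΔT = -5.1 K, ΔS = -0.87 psu (deep − shallow).
Δρ/ρ₀ = −αΔT + βΔS = 9.69 × 10⁻⁴ − 6.96 × 10⁻⁴ = 2.73 × 10⁻⁴, so Δρ ≈ 0.2801 kg m⁻³.
N² = (g/ρ₀)·Δρ/Δz = g·(Δρ/ρ₀)/Δz = 9.81 × 2.73 × 10⁻⁴ / 23 = 1.1644 × 10⁻⁴ s⁻².
N = √(1.1644 × 10⁻⁴) = 0.010791 rad s⁻¹ → T = 2π/N = 582.26 s = 9.7043 min ≈ 9.70 min.

9.70 min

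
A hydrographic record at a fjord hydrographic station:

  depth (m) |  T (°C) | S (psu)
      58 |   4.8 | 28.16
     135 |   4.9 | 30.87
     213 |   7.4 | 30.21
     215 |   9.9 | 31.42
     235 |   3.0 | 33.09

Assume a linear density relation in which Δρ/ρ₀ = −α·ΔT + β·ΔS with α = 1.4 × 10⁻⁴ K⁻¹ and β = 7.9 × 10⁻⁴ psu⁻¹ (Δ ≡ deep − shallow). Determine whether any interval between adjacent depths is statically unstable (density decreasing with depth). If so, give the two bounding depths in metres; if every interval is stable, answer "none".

135–213 m

Evaluate Δρ/ρ₀ = −αΔT + βΔS across each adjacent pair:
  58–135 m: −αΔT+βΔS = −(1.4 × 10⁻⁴)(+0.1)+(7.9 × 10⁻⁴)(+2.71) = 2.1 × 10⁻³ → stable
  135–213 m: −αΔT+βΔS = −(1.4 × 10⁻⁴)(+2.5)+(7.9 × 10⁻⁴)(-0.66) = -8.7 × 10⁻⁴ → UNSTABLE
  213–215 m: −αΔT+βΔS = −(1.4 × 10⁻⁴)(+2.5)+(7.9 × 10⁻⁴)(+1.21) = 6.1 × 10⁻⁴ → stable
  215–235 m: −αΔT+βΔS = −(1.4 × 10⁻⁴)(-6.9)+(7.9 × 10⁻⁴)(+1.67) = 2.3 × 10⁻³ → stable
The 135–213 m interval has Δρ < 0: lighter water underlies denser water.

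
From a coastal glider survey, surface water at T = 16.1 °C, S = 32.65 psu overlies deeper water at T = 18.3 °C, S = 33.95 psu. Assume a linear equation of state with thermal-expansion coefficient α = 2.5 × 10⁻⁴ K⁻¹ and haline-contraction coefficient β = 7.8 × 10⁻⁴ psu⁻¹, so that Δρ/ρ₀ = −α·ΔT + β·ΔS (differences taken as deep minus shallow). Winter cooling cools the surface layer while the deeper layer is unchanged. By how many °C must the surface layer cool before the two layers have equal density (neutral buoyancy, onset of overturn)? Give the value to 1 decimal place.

Neutral buoyancy requires Δρ = 0, i.e. −α(T_deep − T_surf′) + β(S_deep − S_surf) = 0.
T_surf′ = T_deep − (β/α)·ΔS = 18.3 − (7.8 × 10⁻⁴/2.5 × 10⁻⁴)·(+1.30) = 14.244 °C.
Cooling required: 16.1 − (14.244) = 1.856 °C.

1.9 °C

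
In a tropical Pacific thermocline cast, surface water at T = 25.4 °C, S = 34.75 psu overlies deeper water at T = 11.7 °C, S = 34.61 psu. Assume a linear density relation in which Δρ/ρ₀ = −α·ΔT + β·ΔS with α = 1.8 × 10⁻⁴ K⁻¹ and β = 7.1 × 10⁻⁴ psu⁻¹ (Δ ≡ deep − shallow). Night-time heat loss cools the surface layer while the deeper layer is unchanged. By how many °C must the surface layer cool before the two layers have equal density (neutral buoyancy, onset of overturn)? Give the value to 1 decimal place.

Neutral buoyancy requires Δρ = 0, i.e. −α(T_deep − T_surf′) + β(S_deep − S_surf) = 0.
T_surf′ = T_deep − (β/α)·ΔS = 11.7 − (7.1 × 10⁻⁴/1.8 × 10⁻⁴)·(-0.14) = 12.252 °C.
Cooling required: 25.4 − (12.252) = 13.148 °C.

13.1 °C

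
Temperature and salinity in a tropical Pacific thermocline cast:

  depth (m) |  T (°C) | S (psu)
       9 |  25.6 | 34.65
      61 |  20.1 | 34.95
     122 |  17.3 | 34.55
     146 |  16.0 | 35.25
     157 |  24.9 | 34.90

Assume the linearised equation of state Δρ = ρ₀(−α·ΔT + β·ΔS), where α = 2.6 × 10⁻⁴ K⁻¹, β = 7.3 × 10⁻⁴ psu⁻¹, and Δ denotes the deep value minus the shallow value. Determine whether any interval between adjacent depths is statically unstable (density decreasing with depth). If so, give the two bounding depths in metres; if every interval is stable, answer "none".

Evaluate Δρ/ρ₀ = −αΔT + βΔS across each adjacent pair:
  9–61 m: −αΔT+βΔS = −(2.6 × 10⁻⁴)(-5.5)+(7.3 × 10⁻⁴)(+0.30) = 1.6 × 10⁻³ → stable
  61–122 m: −αΔT+βΔS = −(2.6 × 10⁻⁴)(-2.8)+(7.3 × 10⁻⁴)(-0.40) = 4.4 × 10⁻⁴ → stable
  122–146 m: −αΔT+βΔS = −(2.6 × 10⁻⁴)(-1.3)+(7.3 × 10⁻⁴)(+0.70) = 8.5 × 10⁻⁴ → stable
  146–157 m: −αΔT+βΔS = −(2.6 × 10⁻⁴)(+8.9)+(7.3 × 10⁻⁴)(-0.35) = -2.6 × 10⁻³ → UNSTABLE
The 146–157 m interval has Δρ < 0: lighter water underlies denser water.

146–157 m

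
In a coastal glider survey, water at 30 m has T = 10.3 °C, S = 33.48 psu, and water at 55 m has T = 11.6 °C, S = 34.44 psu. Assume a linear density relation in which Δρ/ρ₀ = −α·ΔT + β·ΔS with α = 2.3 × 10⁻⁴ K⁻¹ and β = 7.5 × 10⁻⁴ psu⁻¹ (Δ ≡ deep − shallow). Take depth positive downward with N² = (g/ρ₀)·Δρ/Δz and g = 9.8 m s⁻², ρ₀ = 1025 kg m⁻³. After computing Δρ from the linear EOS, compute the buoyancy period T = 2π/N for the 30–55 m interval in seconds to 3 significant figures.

489 s

ΔT = +1.3 K, ΔS = +0.96 psu (deep − shallow).
Δρ/ρ₀ = −αΔT + βΔS = -2.99 × 10⁻⁴ + 7.20 × 10⁻⁴ = 4.21 × 10⁻⁴, so Δρ ≈ 0.4315 kg m⁻³.
N² = (g/ρ₀)·Δρ/Δz = g·(Δρ/ρ₀)/Δz = 9.8 × 4.21 × 10⁻⁴ / 25 = 1.6503 × 10⁻⁴ s⁻².
N = √(1.6503 × 10⁻⁴) = 0.012846 rad s⁻¹ → T = 2π/N = 489.12 s ≈ 489 s.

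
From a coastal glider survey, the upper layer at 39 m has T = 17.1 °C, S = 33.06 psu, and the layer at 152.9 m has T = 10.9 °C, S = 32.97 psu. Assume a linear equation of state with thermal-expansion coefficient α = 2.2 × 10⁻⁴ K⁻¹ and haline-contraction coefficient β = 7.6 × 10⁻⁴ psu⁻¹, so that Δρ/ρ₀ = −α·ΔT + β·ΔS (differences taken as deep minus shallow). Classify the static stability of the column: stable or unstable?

stable

ΔT = 10.9 − 17.1 = -6.2 K and ΔS = 32.97 − 33.06 = -0.09 psu (deep − shallow).
−αΔT = 1.364 × 10⁻³; βΔS = -6.84 × 10⁻⁵; sum Δρ/ρ₀ = 1.2956 × 10⁻³.
Δρ/ρ₀ > 0, so Δρ > 0: deeper water is denser → statically stable.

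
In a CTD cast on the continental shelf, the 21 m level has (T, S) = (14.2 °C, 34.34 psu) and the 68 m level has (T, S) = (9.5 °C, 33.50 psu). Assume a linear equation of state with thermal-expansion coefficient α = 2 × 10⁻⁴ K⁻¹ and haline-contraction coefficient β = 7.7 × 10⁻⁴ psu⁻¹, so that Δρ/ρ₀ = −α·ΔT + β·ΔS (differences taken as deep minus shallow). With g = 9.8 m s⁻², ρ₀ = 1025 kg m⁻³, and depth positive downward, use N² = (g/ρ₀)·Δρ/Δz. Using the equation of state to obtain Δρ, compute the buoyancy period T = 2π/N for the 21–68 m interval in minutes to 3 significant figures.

ΔT = -4.7 K, ΔS = -0.84 psu (deep − shallow).
Δρ/ρ₀ = −αΔT + βΔS = 9.40 × 10⁻⁴ − 6.468 × 10⁻⁴ = 2.932 × 10⁻⁴, so Δρ ≈ 0.3005 kg m⁻³.
N² = (g/ρ₀)·Δρ/Δz = g·(Δρ/ρ₀)/Δz = 9.8 × 2.932 × 10⁻⁴ / 47 = 6.1135 × 10⁻⁵ s⁻².
N = √(6.1135 × 10⁻⁵) = 7.8189 × 10⁻³ rad s⁻¹ → T = 2π/N = 803.59 s = 13.393 min ≈ 13.4 min.

13.4 min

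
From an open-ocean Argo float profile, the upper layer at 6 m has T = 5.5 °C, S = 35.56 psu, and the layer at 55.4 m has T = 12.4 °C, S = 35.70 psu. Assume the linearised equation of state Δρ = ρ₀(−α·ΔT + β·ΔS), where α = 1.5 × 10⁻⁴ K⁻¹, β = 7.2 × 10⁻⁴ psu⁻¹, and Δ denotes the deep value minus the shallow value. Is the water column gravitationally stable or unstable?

ΔT = 12.4 − 5.5 = +6.9 K and ΔS = 35.70 − 35.56 = +0.14 psu (deep − shallow).
−αΔT = -1.035 × 10⁻³; βΔS = 1.008 × 10⁻⁴; sum Δρ/ρ₀ = -9.342 × 10⁻⁴.
Δρ/ρ₀ < 0, so Δρ < 0: deeper water is lighter → statically unstable; the column would overturn.

unstable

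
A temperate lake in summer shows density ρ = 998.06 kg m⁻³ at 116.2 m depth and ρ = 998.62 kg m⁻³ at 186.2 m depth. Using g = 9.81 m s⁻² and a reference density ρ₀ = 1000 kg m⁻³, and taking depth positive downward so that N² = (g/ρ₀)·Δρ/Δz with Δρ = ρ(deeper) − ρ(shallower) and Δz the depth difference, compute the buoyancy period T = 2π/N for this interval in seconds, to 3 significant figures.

709 s

Δρ = 998.62 − 998.06 = 0.56 kg m⁻³ over Δz = 186.2 − 116.2 = 70 m.
N² = (9.81/1000) × (0.56/70) = 7.8480 × 10⁻⁵ s⁻².
N = √(7.8480 × 10⁻⁵) = 8.8589 × 10⁻³ rad s⁻¹, so T = 2π/N = 709.25 s ≈ 709 s.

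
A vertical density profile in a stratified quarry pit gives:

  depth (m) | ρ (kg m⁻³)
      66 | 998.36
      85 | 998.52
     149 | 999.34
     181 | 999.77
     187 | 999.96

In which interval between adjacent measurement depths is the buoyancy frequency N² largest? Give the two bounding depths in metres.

181–187 m

Compute the density gradient over each adjacent pair:
  66–85 m: Δρ/Δz = 0.16/19 = 8.4 × 10⁻³ kg m⁻⁴
  85–149 m: Δρ/Δz = 0.82/64 = 0.013 kg m⁻⁴
  149–181 m: Δρ/Δz = 0.43/32 = 0.013 kg m⁻⁴
  181–187 m: Δρ/Δz = 0.19/6 = 0.032 kg m⁻⁴
The largest gradient is in the 181–187 m interval — the pycnocline.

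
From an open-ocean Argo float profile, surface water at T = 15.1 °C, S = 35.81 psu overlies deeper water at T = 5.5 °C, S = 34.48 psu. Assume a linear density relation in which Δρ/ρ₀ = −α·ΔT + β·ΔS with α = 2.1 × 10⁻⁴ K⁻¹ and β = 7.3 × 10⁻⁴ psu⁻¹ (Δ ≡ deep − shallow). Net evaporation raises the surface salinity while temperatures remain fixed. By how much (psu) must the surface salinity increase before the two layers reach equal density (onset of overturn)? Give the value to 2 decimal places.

1.43 psu

Neutral buoyancy requires −α(T_deep − T_surf) + β(S_deep − S_surf′) = 0.
S_surf′ = S_deep − (α/β)·ΔT = 34.48 − (2.1 × 10⁻⁴/7.3 × 10⁻⁴)·(-9.6) = 37.2416 psu.
Increase required: 37.2416 − 35.81 = 1.4316 psu.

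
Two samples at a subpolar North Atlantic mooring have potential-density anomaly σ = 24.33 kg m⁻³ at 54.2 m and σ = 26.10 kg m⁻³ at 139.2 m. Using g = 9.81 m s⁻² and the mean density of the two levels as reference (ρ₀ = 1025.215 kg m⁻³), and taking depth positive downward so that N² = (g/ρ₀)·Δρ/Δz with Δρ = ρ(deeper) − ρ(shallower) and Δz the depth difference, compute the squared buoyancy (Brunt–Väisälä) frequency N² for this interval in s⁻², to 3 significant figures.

Δρ = 1026.10 − 1024.33 = 1.77 kg m⁻³ over Δz = 139.2 − 54.2 = 85 m.
N² = (9.81/1025.215) × (1.77/85) = 1.9925 × 10⁻⁴ s⁻² ≈ 1.99 × 10⁻⁴ s⁻².
N² > 0, so the interval is statically stable.

1.99 × 10⁻⁴ s⁻²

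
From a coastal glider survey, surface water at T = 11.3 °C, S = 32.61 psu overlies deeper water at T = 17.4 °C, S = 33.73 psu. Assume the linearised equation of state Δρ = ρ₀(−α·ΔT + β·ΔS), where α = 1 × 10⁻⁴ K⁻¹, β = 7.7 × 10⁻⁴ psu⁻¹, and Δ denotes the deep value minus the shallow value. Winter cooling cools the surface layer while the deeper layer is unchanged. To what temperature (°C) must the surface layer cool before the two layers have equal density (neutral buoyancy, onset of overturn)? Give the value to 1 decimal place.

8.8 °C

Neutral buoyancy requires Δρ = 0, i.e. −α(T_deep − T_surf′) + β(S_deep − S_surf) = 0.
T_surf′ = T_deep − (β/α)·ΔS = 17.4 − (7.7 × 10⁻⁴/1 × 10⁻⁴)·(+1.12) = 8.776 °C.
Cooling required: 11.3 − (8.776) = 2.524 °C.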